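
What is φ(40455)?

Prime factorization: 40455 = 3^2 · 5 · 29 · 31.
φ(3^2) = 3^1·(3−1) = 3·2 = 6.
φ(5) = 5 − 1 = 4.
φ(29) = 29 − 1 = 28.
φ(31) = 31 − 1 = 30.
φ(40455) = 6 × 4 × 28 × 30 = 20160.

20160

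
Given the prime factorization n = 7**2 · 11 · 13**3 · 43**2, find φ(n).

1538278560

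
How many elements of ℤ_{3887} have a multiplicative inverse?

3887 = 13**2 × 23.
φ(3887) = 3887 · (1 − 1/13) · (1 − 1/23)
       = 3887 · 264/299 = 3432.

3432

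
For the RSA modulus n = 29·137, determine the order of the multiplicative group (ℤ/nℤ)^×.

φ(pq) = (p−1)(q−1) = 28 · 136 = 3808.

3808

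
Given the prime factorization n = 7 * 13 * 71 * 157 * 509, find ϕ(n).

φ(516317893) = 516317893 · (1 − 1/7) · (1 − 1/13) · (1 − 1/71) · (1 − 1/157) · (1 − 1/509)
       = 516317893 · 399409920/516317893 = 399409920.

399409920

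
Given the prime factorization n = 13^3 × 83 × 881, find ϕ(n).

φ(13^3) = 13^3 − 13^2 = 2197 − 169 = 2028.
φ(83) = 83 − 1 = 82.
φ(881) = 881 − 1 = 880.
φ(160651231) = 2028 × 82 × 880 = 146340480.

146340480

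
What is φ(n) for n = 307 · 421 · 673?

86365440

φ(307) = 307 − 1 = 306.
φ(421) = 421 − 1 = 420.
φ(673) = 673 − 1 = 672.
Since φ is multiplicative, φ(86983231) = 306 · 420 · 672 = 86365440.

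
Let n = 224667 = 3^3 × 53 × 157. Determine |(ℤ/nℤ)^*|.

φ(224667) = 224667 · (1 − 1/3) · (1 − 1/53) · (1 − 1/157)
       = 224667 · 16224/24963 = 146016.

146016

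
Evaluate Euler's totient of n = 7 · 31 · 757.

136080

φ(7) = 7 − 1 = 6.
φ(31) = 31 − 1 = 30.
φ(757) = 757 − 1 = 756.
Multiply: 6 · 30 · 756 = 136080.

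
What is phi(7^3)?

φ(343) = 343 · (1 − 1/7)
       = 343 · 6/7 = 294.

294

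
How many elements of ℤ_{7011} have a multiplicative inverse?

7011 = 3**2 × 19 × 41.
φ(3^2) = 3^2 − 3^1 = 9 − 3 = 6.
φ(19) = 19 − 1 = 18.
φ(41) = 41 − 1 = 40.
φ(7011) = 6 × 18 × 40 = 4320.

4320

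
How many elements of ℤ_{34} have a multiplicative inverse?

Factor 34: 34 = 2 · 17.
φ(34) = 34 · (1 − 1/2) · (1 − 1/17)
       = 34 · 16/34 = 16.

16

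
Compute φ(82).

40

First factor: 82 = 2 * 41.
φ(2) = 2 − 1 = 1.
φ(41) = 41 − 1 = 40.
Multiply: 1 · 40 = 40.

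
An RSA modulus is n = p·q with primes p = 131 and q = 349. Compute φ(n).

φ(45719) = 45719 · (1 − 1/131) · (1 − 1/349)
       = 45719 · 45240/45719 = 45240.

45240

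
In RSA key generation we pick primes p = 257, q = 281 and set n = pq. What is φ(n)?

71680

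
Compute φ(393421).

Factor 393421: 393421 = 7^3 · 31 · 37.
φ(7^3) = 7^2·(7−1) = 49·6 = 294.
φ(31) = 31 − 1 = 30.
φ(37) = 37 − 1 = 36.
φ(393421) = 294 × 30 × 36 = 317520.

317520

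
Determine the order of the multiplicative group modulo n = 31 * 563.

φ(17453) = 17453 · (1 − 1/31) · (1 − 1/563)
       = 17453 · 16860/17453 = 16860.

16860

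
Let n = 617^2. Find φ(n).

380072

φ(617^2) = 617^2 − 617^1 = 380689 − 617 = 380072.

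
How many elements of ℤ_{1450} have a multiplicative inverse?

560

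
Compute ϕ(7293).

3840

Prime factorization: 7293 = 3 · 11 · 13 · 17.
φ(7293) = 7293 · (1 − 1/3) · (1 − 1/11) · (1 − 1/13) · (1 − 1/17)
       = 7293 · 3840/7293 = 3840.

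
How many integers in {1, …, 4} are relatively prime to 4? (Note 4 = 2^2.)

2

φ(4) = 4 · (1 − 1/2)
       = 4 · 1/2 = 2.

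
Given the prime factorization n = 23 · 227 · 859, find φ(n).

φ(23) = 23 − 1 = 22.
φ(227) = 227 − 1 = 226.
φ(859) = 859 − 1 = 858.
φ(4484839) = 22 × 226 × 858 = 4265976.

4265976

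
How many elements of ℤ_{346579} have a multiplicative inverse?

First factor: 346579 = 17 * 19 * 29 * 37.
φ(17) = 17 − 1 = 16.
φ(19) = 19 − 1 = 18.
φ(29) = 29 − 1 = 28.
φ(37) = 37 − 1 = 36.
φ(346579) = 16 × 18 × 28 × 36 = 290304.

290304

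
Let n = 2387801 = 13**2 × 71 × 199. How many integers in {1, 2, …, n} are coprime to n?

φ(13^2) = 13^2 − 13^1 = 169 − 13 = 156.
φ(71) = 71 − 1 = 70.
φ(199) = 199 − 1 = 198.
Multiply: 156 · 70 · 198 = 2162160.

2162160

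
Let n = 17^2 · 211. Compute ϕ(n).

57120

φ(17^2) = 17^2 − 17^1 = 289 − 17 = 272.
φ(211) = 211 − 1 = 210.
Since φ is multiplicative, φ(60979) = 272 · 210 = 57120.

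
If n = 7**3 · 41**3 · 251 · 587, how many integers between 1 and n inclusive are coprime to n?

2896094040000

φ(7^3) = 7^2·(7−1) = 49·6 = 294.
φ(41^3) = 41^2·(41−1) = 1681·40 = 67240.
φ(251) = 251 − 1 = 250.
φ(587) = 587 − 1 = 586.
Multiply: 294 · 67240 · 250 · 586 = 2896094040000.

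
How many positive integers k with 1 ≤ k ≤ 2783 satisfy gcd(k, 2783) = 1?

2783 = 11^2 · 23.
φ(11^2) = 11^1·(11−1) = 11·10 = 110.
φ(23) = 23 − 1 = 22.
Since φ is multiplicative, φ(2783) = 110 · 22 = 2420.

2420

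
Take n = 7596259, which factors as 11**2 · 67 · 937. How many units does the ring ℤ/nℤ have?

φ(11^2) = 11^1·(11−1) = 11·10 = 110.
φ(67) = 67 − 1 = 66.
φ(937) = 937 − 1 = 936.
Multiply: 110 · 66 · 936 = 6795360.

6795360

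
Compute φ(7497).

4032

7497 = 3^2 * 7^2 * 17.
φ(3^2) = 3^1·(3−1) = 3·2 = 6.
φ(7^2) = 7^2 − 7^1 = 49 − 7 = 42.
φ(17) = 17 − 1 = 16.
φ(7497) = 6 × 42 × 16 = 4032.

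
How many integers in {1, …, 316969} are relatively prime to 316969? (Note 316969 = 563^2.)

316406

φ(316969) = 316969 · (1 − 1/563)
       = 316969 · 562/563 = 316406.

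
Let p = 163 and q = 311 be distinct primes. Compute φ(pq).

50220

φ(n) = (p − 1)(q − 1) = (163−1)(311−1) = 162·310 = 50220.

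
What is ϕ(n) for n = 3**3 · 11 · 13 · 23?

φ(88803) = 88803 · (1 − 1/3) · (1 − 1/11) · (1 − 1/13) · (1 − 1/23)
       = 88803 · 5280/9867 = 47520.

47520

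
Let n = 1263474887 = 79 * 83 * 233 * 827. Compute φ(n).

1225678272

φ(1263474887) = 1263474887 · (1 − 1/79) · (1 − 1/83) · (1 − 1/233) · (1 − 1/827)
       = 1263474887 · 1225678272/1263474887 = 1225678272.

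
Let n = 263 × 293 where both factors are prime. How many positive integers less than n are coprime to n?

φ(263) = 263 − 1 = 262.
φ(293) = 293 − 1 = 292.
Multiply: 262 · 292 = 76504.

76504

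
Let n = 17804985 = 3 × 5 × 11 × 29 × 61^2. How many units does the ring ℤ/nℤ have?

8198400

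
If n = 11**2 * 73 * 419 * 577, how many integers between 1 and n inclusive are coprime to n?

1906882560

φ(2135492579) = 2135492579 · (1 − 1/11) · (1 − 1/73) · (1 − 1/419) · (1 − 1/577)
       = 2135492579 · 173352960/194135689 = 1906882560.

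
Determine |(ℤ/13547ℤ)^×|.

Factor 13547: 13547 = 19 × 23 × 31.
φ(19) = 19 − 1 = 18.
φ(23) = 23 − 1 = 22.
φ(31) = 31 − 1 = 30.
Since φ is multiplicative, φ(13547) = 18 · 22 · 30 = 11880.

11880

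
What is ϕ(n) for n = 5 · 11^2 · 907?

398640

φ(548735) = 548735 · (1 − 1/5) · (1 − 1/11) · (1 − 1/907)
       = 548735 · 36240/49885 = 398640.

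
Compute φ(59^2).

3422

φ(59^2) = 59^2 − 59^1 = 3481 − 59 = 3422.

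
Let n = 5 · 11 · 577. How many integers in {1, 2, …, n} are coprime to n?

23040

φ(5) = 5 − 1 = 4.
φ(11) = 11 − 1 = 10.
φ(577) = 577 − 1 = 576.
Multiply: 4 · 10 · 576 = 23040.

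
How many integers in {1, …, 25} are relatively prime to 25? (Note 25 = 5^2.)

φ(25) = 25 · (1 − 1/5)
       = 25 · 4/5 = 20.

20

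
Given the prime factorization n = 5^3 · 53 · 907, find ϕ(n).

φ(5^3) = 5^3 − 5^2 = 125 − 25 = 100.
φ(53) = 53 − 1 = 52.
φ(907) = 907 − 1 = 906.
Since φ is multiplicative, φ(6008875) = 100 · 52 · 906 = 4711200.

4711200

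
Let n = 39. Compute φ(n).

24

Prime factorization: 39 = 3 · 13.
φ(39) = 39 · (1 − 1/3) · (1 − 1/13)
       = 39 · 24/39 = 24.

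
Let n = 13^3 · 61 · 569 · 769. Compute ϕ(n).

φ(13^3) = 13^2·(13−1) = 169·12 = 2028.
φ(61) = 61 − 1 = 60.
φ(569) = 569 − 1 = 568.
φ(769) = 769 − 1 = 768.
Since φ is multiplicative, φ(58640612537) = 2028 · 60 · 568 · 768 = 53079736320.

53079736320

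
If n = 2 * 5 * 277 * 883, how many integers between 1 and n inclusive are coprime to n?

973728

φ(2445910) = 2445910 · (1 − 1/2) · (1 − 1/5) · (1 − 1/277) · (1 − 1/883)
       = 2445910 · 973728/2445910 = 973728.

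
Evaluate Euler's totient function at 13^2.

φ(13^2) = 13^1·(13−1) = 13·12 = 156.

156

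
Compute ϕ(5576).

Prime factorization: 5576 = 2^3 * 17 * 41.
φ(5576) = 5576 · (1 − 1/2) · (1 − 1/17) · (1 − 1/41)
       = 5576 · 640/1394 = 2560.

2560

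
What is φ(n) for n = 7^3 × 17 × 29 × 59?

7639296

φ(9976841) = 9976841 · (1 − 1/7) · (1 − 1/17) · (1 − 1/29) · (1 − 1/59)
       = 9976841 · 155904/203609 = 7639296.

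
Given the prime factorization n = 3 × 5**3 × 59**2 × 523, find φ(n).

φ(3) = 3 − 1 = 2.
φ(5^3) = 5^3 − 5^2 = 125 − 25 = 100.
φ(59^2) = 59^1·(59−1) = 59·58 = 3422.
φ(523) = 523 − 1 = 522.
Since φ is multiplicative, φ(682711125) = 2 · 100 · 3422 · 522 = 357256800.

357256800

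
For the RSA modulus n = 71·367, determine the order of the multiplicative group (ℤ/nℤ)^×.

φ(pq) = (p−1)(q−1) = 70 · 366 = 25620.

25620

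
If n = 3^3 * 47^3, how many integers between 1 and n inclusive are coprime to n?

φ(2803221) = 2803221 · (1 − 1/3) · (1 − 1/47)
       = 2803221 · 92/141 = 1829052.

1829052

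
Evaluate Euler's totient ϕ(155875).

Prime factorization: 155875 = 5^3 * 29 * 43.
φ(5^3) = 5^2·(5−1) = 25·4 = 100.
φ(29) = 29 − 1 = 28.
φ(43) = 43 − 1 = 42.
Multiply: 100 · 28 · 42 = 117600.

117600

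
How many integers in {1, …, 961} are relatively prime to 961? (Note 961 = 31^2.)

φ(31^2) = 31^2 − 31^1 = 961 − 31 = 930.

930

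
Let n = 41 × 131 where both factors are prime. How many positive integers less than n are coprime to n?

5200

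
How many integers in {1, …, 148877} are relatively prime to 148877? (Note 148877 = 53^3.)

146068

φ(53^3) = 53^3 − 53^2 = 148877 − 2809 = 146068.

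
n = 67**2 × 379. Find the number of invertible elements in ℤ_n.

φ(1701331) = 1701331 · (1 − 1/67) · (1 − 1/379)
       = 1701331 · 24948/25393 = 1671516.

1671516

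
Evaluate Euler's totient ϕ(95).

72

Factor 95: 95 = 5 * 19.
φ(95) = 95 · (1 − 1/5) · (1 − 1/19)
       = 95 · 72/95 = 72.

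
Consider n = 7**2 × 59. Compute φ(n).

2436

φ(7^2) = 7^2 − 7^1 = 49 − 7 = 42.
φ(59) = 59 − 1 = 58.
Multiply: 42 · 58 = 2436.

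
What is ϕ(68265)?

Prime factorization: 68265 = 3^2 × 5 × 37 × 41.
φ(3^2) = 3^1·(3−1) = 3·2 = 6.
φ(5) = 5 − 1 = 4.
φ(37) = 37 − 1 = 36.
φ(41) = 41 − 1 = 40.
Since φ is multiplicative, φ(68265) = 6 · 4 · 36 · 40 = 34560.

34560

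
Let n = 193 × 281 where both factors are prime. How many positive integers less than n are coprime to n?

For distinct primes, φ(pq) = (p−1)(q−1) = 192 × 280 = 53760.

53760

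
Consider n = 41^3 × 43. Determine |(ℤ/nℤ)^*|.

φ(2963603) = 2963603 · (1 − 1/41) · (1 − 1/43)
       = 2963603 · 1680/1763 = 2824080.

2824080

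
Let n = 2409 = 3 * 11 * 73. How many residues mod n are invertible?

φ(2409) = 2409 · (1 − 1/3) · (1 − 1/11) · (1 − 1/73)
       = 2409 · 1440/2409 = 1440.

1440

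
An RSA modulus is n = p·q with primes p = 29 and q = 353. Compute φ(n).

For distinct primes, φ(pq) = (p−1)(q−1) = 28 × 352 = 9856.

9856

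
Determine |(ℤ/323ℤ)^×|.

288

Prime factorization: 323 = 17 · 19.
φ(17) = 17 − 1 = 16.
φ(19) = 19 − 1 = 18.
Multiply: 16 · 18 = 288.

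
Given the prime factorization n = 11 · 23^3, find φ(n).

116380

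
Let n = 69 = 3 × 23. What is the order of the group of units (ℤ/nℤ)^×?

44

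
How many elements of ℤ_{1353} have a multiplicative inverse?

800

Prime factorization: 1353 = 3 · 11 · 41.
φ(3) = 3 − 1 = 2.
φ(11) = 11 − 1 = 10.
φ(41) = 41 − 1 = 40.
φ(1353) = 2 × 10 × 40 = 800.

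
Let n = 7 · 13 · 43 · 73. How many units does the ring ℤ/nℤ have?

φ(285649) = 285649 · (1 − 1/7) · (1 − 1/13) · (1 − 1/43) · (1 − 1/73)
       = 285649 · 217728/285649 = 217728.

217728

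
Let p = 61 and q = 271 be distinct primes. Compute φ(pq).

16200

φ(n) = (p − 1)(q − 1) = (61−1)(271−1) = 60·270 = 16200.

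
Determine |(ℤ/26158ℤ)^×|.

11200

First factor: 26158 = 2 * 11 * 29 * 41.
φ(2) = 2 − 1 = 1.
φ(11) = 11 − 1 = 10.
φ(29) = 29 − 1 = 28.
φ(41) = 41 − 1 = 40.
φ(26158) = 1 × 10 × 28 × 40 = 11200.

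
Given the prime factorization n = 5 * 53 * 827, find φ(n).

171808

φ(5) = 5 − 1 = 4.
φ(53) = 53 − 1 = 52.
φ(827) = 827 − 1 = 826.
Multiply: 4 · 52 · 826 = 171808.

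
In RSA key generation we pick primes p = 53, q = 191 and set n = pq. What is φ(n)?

9880

φ(10123) = 10123 · (1 − 1/53) · (1 − 1/191)
       = 10123 · 9880/10123 = 9880.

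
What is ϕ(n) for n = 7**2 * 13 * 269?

φ(7^2) = 7^2 − 7^1 = 49 − 7 = 42.
φ(13) = 13 − 1 = 12.
φ(269) = 269 − 1 = 268.
Since φ is multiplicative, φ(171353) = 42 · 12 · 268 = 135072.

135072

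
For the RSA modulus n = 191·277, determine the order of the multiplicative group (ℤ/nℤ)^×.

52440

φ(191) = 191 − 1 = 190.
φ(277) = 277 − 1 = 276.
Since φ is multiplicative, φ(52907) = 190 · 276 = 52440.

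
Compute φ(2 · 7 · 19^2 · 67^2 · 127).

φ(2881300562) = 2881300562 · (1 − 1/2) · (1 − 1/7) · (1 − 1/19) · (1 − 1/67) · (1 − 1/127)
       = 2881300562 · 898128/2263394 = 1143316944.

1143316944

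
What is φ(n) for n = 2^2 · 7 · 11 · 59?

6960

φ(18172) = 18172 · (1 − 1/2) · (1 − 1/7) · (1 − 1/11) · (1 − 1/59)
       = 18172 · 3480/9086 = 6960.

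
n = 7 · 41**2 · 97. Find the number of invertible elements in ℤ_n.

φ(1141399) = 1141399 · (1 − 1/7) · (1 − 1/41) · (1 − 1/97)
       = 1141399 · 23040/27839 = 944640.

944640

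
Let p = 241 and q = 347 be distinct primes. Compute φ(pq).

83040

φ(n) = (p − 1)(q − 1) = (241−1)(347−1) = 240·346 = 83040.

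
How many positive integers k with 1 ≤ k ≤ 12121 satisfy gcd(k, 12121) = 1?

First factor: 12121 = 17 · 23 · 31.
φ(17) = 17 − 1 = 16.
φ(23) = 23 − 1 = 22.
φ(31) = 31 − 1 = 30.
φ(12121) = 16 × 22 × 30 = 10560.

10560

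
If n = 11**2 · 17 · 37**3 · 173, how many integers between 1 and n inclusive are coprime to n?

14919252480

φ(18025427233) = 18025427233 · (1 − 1/11) · (1 − 1/17) · (1 − 1/37) · (1 − 1/173)
       = 18025427233 · 990720/1196987 = 14919252480.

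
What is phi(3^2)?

6

φ(3^2) = 3^2 − 3^1 = 9 − 3 = 6.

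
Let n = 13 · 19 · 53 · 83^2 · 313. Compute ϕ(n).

φ(28227560387) = 28227560387 · (1 − 1/13) · (1 − 1/19) · (1 − 1/53) · (1 − 1/83) · (1 − 1/313)
       = 28227560387 · 287359488/340091089 = 23850837504.

23850837504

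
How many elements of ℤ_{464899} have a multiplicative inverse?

Prime factorization: 464899 = 17 * 23 * 29 * 41.
φ(17) = 17 − 1 = 16.
φ(23) = 23 − 1 = 22.
φ(29) = 29 − 1 = 28.
φ(41) = 41 − 1 = 40.
φ(464899) = 16 × 22 × 28 × 40 = 394240.

394240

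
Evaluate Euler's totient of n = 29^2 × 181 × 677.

φ(29^2) = 29^1·(29−1) = 29·28 = 812.
φ(181) = 181 − 1 = 180.
φ(677) = 677 − 1 = 676.
Multiply: 812 · 180 · 676 = 98804160.

98804160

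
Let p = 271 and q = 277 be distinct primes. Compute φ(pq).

φ(75067) = 75067 · (1 − 1/271) · (1 − 1/277)
       = 75067 · 74520/75067 = 74520.

74520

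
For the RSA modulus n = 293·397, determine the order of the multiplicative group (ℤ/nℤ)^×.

φ(pq) = (p−1)(q−1) = 292 · 396 = 115632.

115632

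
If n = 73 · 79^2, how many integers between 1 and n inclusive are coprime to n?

443664

φ(455593) = 455593 · (1 − 1/73) · (1 − 1/79)
       = 455593 · 5616/5767 = 443664.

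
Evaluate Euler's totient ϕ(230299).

Factor 230299: 230299 = 17 × 19 × 23 × 31.
φ(17) = 17 − 1 = 16.
φ(19) = 19 − 1 = 18.
φ(23) = 23 − 1 = 22.
φ(31) = 31 − 1 = 30.
φ(230299) = 16 × 18 × 22 × 30 = 190080.

190080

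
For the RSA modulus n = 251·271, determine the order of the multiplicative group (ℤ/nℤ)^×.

φ(pq) = (p−1)(q−1) = 250 · 270 = 67500.

67500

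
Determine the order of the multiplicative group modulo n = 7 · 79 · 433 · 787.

158910336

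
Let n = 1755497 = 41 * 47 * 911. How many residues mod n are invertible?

1674400

φ(41) = 41 − 1 = 40.
φ(47) = 47 − 1 = 46.
φ(911) = 911 − 1 = 910.
φ(1755497) = 40 × 46 × 910 = 1674400.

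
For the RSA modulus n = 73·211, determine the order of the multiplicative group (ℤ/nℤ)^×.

15120

φ(n) = (p − 1)(q − 1) = (73−1)(211−1) = 72·210 = 15120.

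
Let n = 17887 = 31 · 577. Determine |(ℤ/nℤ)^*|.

φ(31) = 31 − 1 = 30.
φ(577) = 577 − 1 = 576.
Multiply: 30 · 576 = 17280.

17280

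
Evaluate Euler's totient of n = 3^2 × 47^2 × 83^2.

φ(3^2) = 3^2 − 3^1 = 9 − 3 = 6.
φ(47^2) = 47^1·(47−1) = 47·46 = 2162.
φ(83^2) = 83^2 − 83^1 = 6889 − 83 = 6806.
Multiply: 6 · 2162 · 6806 = 88287432.

88287432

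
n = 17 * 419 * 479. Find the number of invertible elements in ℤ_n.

3196864

φ(17) = 17 − 1 = 16.
φ(419) = 419 − 1 = 418.
φ(479) = 479 − 1 = 478.
Multiply: 16 · 418 · 478 = 3196864.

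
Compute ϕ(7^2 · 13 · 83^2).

φ(7^2) = 7^1·(7−1) = 7·6 = 42.
φ(13) = 13 − 1 = 12.
φ(83^2) = 83^1·(83−1) = 83·82 = 6806.
Since φ is multiplicative, φ(4388293) = 42 · 12 · 6806 = 3430224.

3430224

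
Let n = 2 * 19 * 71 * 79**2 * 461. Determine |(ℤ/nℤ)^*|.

φ(7762418498) = 7762418498 · (1 − 1/2) · (1 − 1/19) · (1 − 1/71) · (1 − 1/79) · (1 − 1/461)
       = 7762418498 · 45208800/98258462 = 3571495200.

3571495200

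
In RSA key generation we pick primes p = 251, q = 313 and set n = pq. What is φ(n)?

φ(251) = 251 − 1 = 250.
φ(313) = 313 − 1 = 312.
φ(78563) = 250 × 312 = 78000.

78000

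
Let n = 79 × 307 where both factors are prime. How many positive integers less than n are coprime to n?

23868

φ(n) = (p − 1)(q − 1) = (79−1)(307−1) = 78·306 = 23868.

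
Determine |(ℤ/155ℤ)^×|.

120

Factor 155: 155 = 5 · 31.
φ(155) = 155 · (1 − 1/5) · (1 − 1/31)
       = 155 · 120/155 = 120.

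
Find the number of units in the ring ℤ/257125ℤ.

Prime factorization: 257125 = 5^3 * 11^2 * 17.
φ(257125) = 257125 · (1 − 1/5) · (1 − 1/11) · (1 − 1/17)
       = 257125 · 640/935 = 176000.

176000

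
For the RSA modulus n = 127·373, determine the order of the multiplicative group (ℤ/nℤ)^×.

46872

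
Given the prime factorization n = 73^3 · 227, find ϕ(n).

φ(73^3) = 73^2·(73−1) = 5329·72 = 383688.
φ(227) = 227 − 1 = 226.
φ(88306859) = 383688 × 226 = 86713488.

86713488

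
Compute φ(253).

220

First factor: 253 = 11 × 23.
φ(253) = 253 · (1 − 1/11) · (1 − 1/23)
       = 253 · 220/253 = 220.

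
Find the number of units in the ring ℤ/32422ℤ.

14112

32422 = 2 · 13 · 29 · 43.
φ(2) = 2 − 1 = 1.
φ(13) = 13 − 1 = 12.
φ(29) = 29 − 1 = 28.
φ(43) = 43 − 1 = 42.
Multiply: 1 · 12 · 28 · 42 = 14112.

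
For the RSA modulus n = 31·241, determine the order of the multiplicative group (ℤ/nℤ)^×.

For distinct primes, φ(pq) = (p−1)(q−1) = 30 × 240 = 7200.

7200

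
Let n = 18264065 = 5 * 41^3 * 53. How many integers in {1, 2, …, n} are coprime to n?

φ(18264065) = 18264065 · (1 − 1/5) · (1 − 1/41) · (1 − 1/53)
       = 18264065 · 8320/10865 = 13985920.

13985920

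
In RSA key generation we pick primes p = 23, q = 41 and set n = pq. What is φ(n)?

880

φ(23) = 23 − 1 = 22.
φ(41) = 41 − 1 = 40.
Since φ is multiplicative, φ(943) = 22 · 40 = 880.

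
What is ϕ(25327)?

22680

Prime factorization: 25327 = 19 · 31 · 43.
φ(19) = 19 − 1 = 18.
φ(31) = 31 − 1 = 30.
φ(43) = 43 − 1 = 42.
φ(25327) = 18 × 30 × 42 = 22680.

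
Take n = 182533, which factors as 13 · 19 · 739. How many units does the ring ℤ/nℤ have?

φ(182533) = 182533 · (1 − 1/13) · (1 − 1/19) · (1 − 1/739)
       = 182533 · 159408/182533 = 159408.

159408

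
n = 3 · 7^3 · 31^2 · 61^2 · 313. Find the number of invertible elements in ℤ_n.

φ(3) = 3 − 1 = 2.
φ(7^3) = 7^2·(7−1) = 49·6 = 294.
φ(31^2) = 31^1·(31−1) = 31·30 = 930.
φ(61^2) = 61^2 − 61^1 = 3721 − 61 = 3660.
φ(313) = 313 − 1 = 312.
Since φ is multiplicative, φ(1151709024837) = 2 · 294 · 930 · 3660 · 312 = 624447532800.

624447532800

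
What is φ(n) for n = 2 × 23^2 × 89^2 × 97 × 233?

88263757824

φ(2) = 2 − 1 = 1.
φ(23^2) = 23^1·(23−1) = 23·22 = 506.
φ(89^2) = 89^1·(89−1) = 89·88 = 7832.
φ(97) = 97 − 1 = 96.
φ(233) = 233 − 1 = 232.
φ(189405827218) = 1 × 506 × 7832 × 96 × 232 = 88263757824.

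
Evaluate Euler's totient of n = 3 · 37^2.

φ(4107) = 4107 · (1 − 1/3) · (1 − 1/37)
       = 4107 · 72/111 = 2664.

2664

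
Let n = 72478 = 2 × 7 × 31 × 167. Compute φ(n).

φ(2) = 2 − 1 = 1.
φ(7) = 7 − 1 = 6.
φ(31) = 31 − 1 = 30.
φ(167) = 167 − 1 = 166.
Since φ is multiplicative, φ(72478) = 1 · 6 · 30 · 166 = 29880.

29880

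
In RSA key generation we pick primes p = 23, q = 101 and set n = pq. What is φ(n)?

2200

φ(23) = 23 − 1 = 22.
φ(101) = 101 − 1 = 100.
φ(2323) = 22 × 100 = 2200.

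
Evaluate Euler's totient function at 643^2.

φ(413449) = 413449 · (1 − 1/643)
       = 413449 · 642/643 = 412806.

412806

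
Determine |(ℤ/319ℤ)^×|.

280

First factor: 319 = 11 · 29.
φ(11) = 11 − 1 = 10.
φ(29) = 29 − 1 = 28.
Multiply: 10 · 28 = 280.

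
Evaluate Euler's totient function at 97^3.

903264

φ(912673) = 912673 · (1 − 1/97)
       = 912673 · 96/97 = 903264.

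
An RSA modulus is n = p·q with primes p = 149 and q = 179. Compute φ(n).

φ(n) = (p − 1)(q − 1) = (149−1)(179−1) = 148·178 = 26344.

26344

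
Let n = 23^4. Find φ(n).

267674

φ(23^4) = 23^3·(23−1) = 12167·22 = 267674.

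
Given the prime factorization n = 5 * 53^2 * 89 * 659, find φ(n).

φ(5) = 5 − 1 = 4.
φ(53^2) = 53^1·(53−1) = 53·52 = 2756.
φ(89) = 89 − 1 = 88.
φ(659) = 659 − 1 = 658.
φ(823753295) = 4 × 2756 × 88 × 658 = 638333696.

638333696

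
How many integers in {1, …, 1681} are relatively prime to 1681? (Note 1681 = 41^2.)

1640

φ(1681) = 1681 · (1 − 1/41)
       = 1681 · 40/41 = 1640.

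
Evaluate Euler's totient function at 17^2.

272

φ(17^2) = 17^2 − 17^1 = 289 − 17 = 272.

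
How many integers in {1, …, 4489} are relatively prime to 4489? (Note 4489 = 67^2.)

4422

φ(67^2) = 67^2 − 67^1 = 4489 − 67 = 4422.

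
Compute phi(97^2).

9312

φ(97^2) = 97^1·(97−1) = 97·96 = 9312.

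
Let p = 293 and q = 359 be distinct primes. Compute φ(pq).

104536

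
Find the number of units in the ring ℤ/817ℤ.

756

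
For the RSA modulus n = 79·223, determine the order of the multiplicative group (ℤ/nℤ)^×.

17316

For distinct primes, φ(pq) = (p−1)(q−1) = 78 × 222 = 17316.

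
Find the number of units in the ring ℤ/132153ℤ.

70560

Prime factorization: 132153 = 3 × 7^2 × 29 × 31.
φ(3) = 3 − 1 = 2.
φ(7^2) = 7^2 − 7^1 = 49 − 7 = 42.
φ(29) = 29 − 1 = 28.
φ(31) = 31 − 1 = 30.
Since φ is multiplicative, φ(132153) = 2 · 42 · 28 · 30 = 70560.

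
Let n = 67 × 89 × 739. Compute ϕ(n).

φ(4406657) = 4406657 · (1 − 1/67) · (1 − 1/89) · (1 − 1/739)
       = 4406657 · 4286304/4406657 = 4286304.

4286304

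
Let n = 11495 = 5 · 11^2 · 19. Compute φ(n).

7920

φ(5) = 5 − 1 = 4.
φ(11^2) = 11^2 − 11^1 = 121 − 11 = 110.
φ(19) = 19 − 1 = 18.
Since φ is multiplicative, φ(11495) = 4 · 110 · 18 = 7920.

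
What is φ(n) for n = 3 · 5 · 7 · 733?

φ(3) = 3 − 1 = 2.
φ(5) = 5 − 1 = 4.
φ(7) = 7 − 1 = 6.
φ(733) = 733 − 1 = 732.
Multiply: 2 · 4 · 6 · 732 = 35136.

35136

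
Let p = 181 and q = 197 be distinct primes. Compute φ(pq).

φ(n) = (p − 1)(q − 1) = (181−1)(197−1) = 180·196 = 35280.

35280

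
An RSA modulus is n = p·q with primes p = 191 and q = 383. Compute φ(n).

72580

φ(n) = (p − 1)(q − 1) = (191−1)(383−1) = 190·382 = 72580.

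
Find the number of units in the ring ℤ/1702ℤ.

792

Prime factorization: 1702 = 2 · 23 · 37.
φ(2) = 2 − 1 = 1.
φ(23) = 23 − 1 = 22.
φ(37) = 37 − 1 = 36.
φ(1702) = 1 × 22 × 36 = 792.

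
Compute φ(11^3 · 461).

φ(11^3) = 11^3 − 11^2 = 1331 − 121 = 1210.
φ(461) = 461 − 1 = 460.
Since φ is multiplicative, φ(613591) = 1210 · 460 = 556600.

556600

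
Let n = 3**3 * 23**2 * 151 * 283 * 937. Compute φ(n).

360611222400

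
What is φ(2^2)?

2

φ(4) = 4 · (1 − 1/2)
       = 4 · 1/2 = 2.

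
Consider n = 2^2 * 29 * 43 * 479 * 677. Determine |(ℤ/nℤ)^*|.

759997056

φ(1617523604) = 1617523604 · (1 − 1/2) · (1 − 1/29) · (1 − 1/43) · (1 − 1/479) · (1 − 1/677)
       = 1617523604 · 379998528/808761802 = 759997056.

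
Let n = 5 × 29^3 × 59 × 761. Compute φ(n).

4151983360

φ(5) = 5 − 1 = 4.
φ(29^3) = 29^3 − 29^2 = 24389 − 841 = 23548.
φ(59) = 59 − 1 = 58.
φ(761) = 761 − 1 = 760.
φ(5475208555) = 4 × 23548 × 58 × 760 = 4151983360.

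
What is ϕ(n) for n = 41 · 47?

φ(41) = 41 − 1 = 40.
φ(47) = 47 − 1 = 46.
Multiply: 40 · 46 = 1840.

1840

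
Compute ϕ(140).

48

Prime factorization: 140 = 2**2 · 5 · 7.
φ(2^2) = 2^1·(2−1) = 2·1 = 2.
φ(5) = 5 − 1 = 4.
φ(7) = 7 − 1 = 6.
Multiply: 2 · 4 · 6 = 48.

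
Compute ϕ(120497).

102960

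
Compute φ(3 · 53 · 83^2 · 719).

φ(787557369) = 787557369 · (1 − 1/3) · (1 − 1/53) · (1 − 1/83) · (1 − 1/719)
       = 787557369 · 6123104/9488643 = 508217632.

508217632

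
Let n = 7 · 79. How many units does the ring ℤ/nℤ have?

φ(7) = 7 − 1 = 6.
φ(79) = 79 − 1 = 78.
Since φ is multiplicative, φ(553) = 6 · 78 = 468.

468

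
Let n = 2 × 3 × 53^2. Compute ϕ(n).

φ(16854) = 16854 · (1 − 1/2) · (1 − 1/3) · (1 − 1/53)
       = 16854 · 104/318 = 5512.

5512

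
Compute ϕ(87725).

Factor 87725: 87725 = 5^2 × 11^2 × 29.
φ(87725) = 87725 · (1 − 1/5) · (1 − 1/11) · (1 − 1/29)
       = 87725 · 1120/1595 = 61600.

61600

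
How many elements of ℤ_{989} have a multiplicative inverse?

924

Prime factorization: 989 = 23 * 43.
φ(23) = 23 − 1 = 22.
φ(43) = 43 − 1 = 42.
φ(989) = 22 × 42 = 924.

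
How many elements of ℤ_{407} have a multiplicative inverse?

360

Prime factorization: 407 = 11 × 37.
φ(11) = 11 − 1 = 10.
φ(37) = 37 − 1 = 36.
φ(407) = 10 × 36 = 360.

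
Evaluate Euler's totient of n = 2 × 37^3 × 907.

φ(2) = 2 − 1 = 1.
φ(37^3) = 37^3 − 37^2 = 50653 − 1369 = 49284.
φ(907) = 907 − 1 = 906.
Since φ is multiplicative, φ(91884542) = 1 · 49284 · 906 = 44651304.

44651304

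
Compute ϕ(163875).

79200

163875 = 3 * 5^3 * 19 * 23.
φ(163875) = 163875 · (1 − 1/3) · (1 − 1/5) · (1 − 1/19) · (1 − 1/23)
       = 163875 · 3168/6555 = 79200.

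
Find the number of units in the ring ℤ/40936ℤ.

40936 = 2^3 · 7 · 17 · 43.
φ(2^3) = 2^2·(2−1) = 4·1 = 4.
φ(7) = 7 − 1 = 6.
φ(17) = 17 − 1 = 16.
φ(43) = 43 − 1 = 42.
φ(40936) = 4 × 6 × 16 × 42 = 16128.

16128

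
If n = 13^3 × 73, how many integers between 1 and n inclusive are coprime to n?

φ(160381) = 160381 · (1 − 1/13) · (1 − 1/73)
       = 160381 · 864/949 = 146016.

146016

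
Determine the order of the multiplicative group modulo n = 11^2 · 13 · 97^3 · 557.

662923514880

φ(11^2) = 11^2 − 11^1 = 121 − 11 = 110.
φ(13) = 13 − 1 = 12.
φ(97^3) = 97^3 − 97^2 = 912673 − 9409 = 903264.
φ(557) = 557 − 1 = 556.
Multiply: 110 · 12 · 903264 · 556 = 662923514880.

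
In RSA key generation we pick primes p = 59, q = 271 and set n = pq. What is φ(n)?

15660

φ(15989) = 15989 · (1 − 1/59) · (1 − 1/271)
       = 15989 · 15660/15989 = 15660.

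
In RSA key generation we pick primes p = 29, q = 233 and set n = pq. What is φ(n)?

φ(6757) = 6757 · (1 − 1/29) · (1 − 1/233)
       = 6757 · 6496/6757 = 6496.

6496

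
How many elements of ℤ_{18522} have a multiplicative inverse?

5292

Prime factorization: 18522 = 2 * 3**3 * 7**3.
φ(18522) = 18522 · (1 − 1/2) · (1 − 1/3) · (1 − 1/7)
       = 18522 · 12/42 = 5292.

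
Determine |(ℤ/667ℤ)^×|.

Prime factorization: 667 = 23 · 29.
φ(667) = 667 · (1 − 1/23) · (1 − 1/29)
       = 667 · 616/667 = 616.

616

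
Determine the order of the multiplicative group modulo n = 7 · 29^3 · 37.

φ(7) = 7 − 1 = 6.
φ(29^3) = 29^2·(29−1) = 841·28 = 23548.
φ(37) = 37 − 1 = 36.
φ(6316751) = 6 × 23548 × 36 = 5086368.

5086368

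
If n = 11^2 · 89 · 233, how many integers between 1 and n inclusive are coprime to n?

φ(11^2) = 11^1·(11−1) = 11·10 = 110.
φ(89) = 89 − 1 = 88.
φ(233) = 233 − 1 = 232.
Since φ is multiplicative, φ(2509177) = 110 · 88 · 232 = 2245760.

2245760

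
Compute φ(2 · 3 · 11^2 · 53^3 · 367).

11761395360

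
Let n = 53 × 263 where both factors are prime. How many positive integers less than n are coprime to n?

13624

For distinct primes, φ(pq) = (p−1)(q−1) = 52 × 262 = 13624.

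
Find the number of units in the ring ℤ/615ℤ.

Prime factorization: 615 = 3 · 5 · 41.
φ(615) = 615 · (1 − 1/3) · (1 − 1/5) · (1 − 1/41)
       = 615 · 320/615 = 320.

320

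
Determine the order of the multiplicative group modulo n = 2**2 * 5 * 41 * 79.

φ(2^2) = 2^2 − 2^1 = 4 − 2 = 2.
φ(5) = 5 − 1 = 4.
φ(41) = 41 − 1 = 40.
φ(79) = 79 − 1 = 78.
Multiply: 2 · 4 · 40 · 78 = 24960.

24960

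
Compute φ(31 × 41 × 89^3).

836457600

φ(31) = 31 − 1 = 30.
φ(41) = 41 − 1 = 40.
φ(89^3) = 89^3 − 89^2 = 704969 − 7921 = 697048.
Since φ is multiplicative, φ(896015599) = 30 · 40 · 697048 = 836457600.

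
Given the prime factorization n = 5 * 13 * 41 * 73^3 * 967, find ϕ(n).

φ(5) = 5 − 1 = 4.
φ(13) = 13 − 1 = 12.
φ(41) = 41 − 1 = 40.
φ(73^3) = 73^2·(73−1) = 5329·72 = 383688.
φ(967) = 967 − 1 = 966.
Since φ is multiplicative, φ(1002518204935) = 4 · 12 · 40 · 383688 · 966 = 711633807360.

711633807360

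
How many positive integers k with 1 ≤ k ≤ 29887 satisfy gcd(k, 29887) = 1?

Factor 29887: 29887 = 11^2 × 13 × 19.
φ(29887) = 29887 · (1 − 1/11) · (1 − 1/13) · (1 − 1/19)
       = 29887 · 2160/2717 = 23760.

23760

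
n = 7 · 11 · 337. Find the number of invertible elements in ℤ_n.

20160

φ(7) = 7 − 1 = 6.
φ(11) = 11 − 1 = 10.
φ(337) = 337 − 1 = 336.
Multiply: 6 · 10 · 336 = 20160.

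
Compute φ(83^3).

564898

φ(83^3) = 83^3 − 83^2 = 571787 − 6889 = 564898.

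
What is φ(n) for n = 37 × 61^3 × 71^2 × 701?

27961975440000

φ(29677406439077) = 29677406439077 · (1 − 1/37) · (1 − 1/61) · (1 − 1/71) · (1 − 1/701)
       = 29677406439077 · 105840000/112333147 = 27961975440000.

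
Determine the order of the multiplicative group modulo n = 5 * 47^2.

8648

φ(11045) = 11045 · (1 − 1/5) · (1 − 1/47)
       = 11045 · 184/235 = 8648.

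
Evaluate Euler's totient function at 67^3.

φ(300763) = 300763 · (1 − 1/67)
       = 300763 · 66/67 = 296274.

296274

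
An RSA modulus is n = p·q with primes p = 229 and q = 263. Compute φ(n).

φ(pq) = (p−1)(q−1) = 228 · 262 = 59736.

59736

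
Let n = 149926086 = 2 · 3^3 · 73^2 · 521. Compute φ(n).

φ(2) = 2 − 1 = 1.
φ(3^3) = 3^2·(3−1) = 9·2 = 18.
φ(73^2) = 73^2 − 73^1 = 5329 − 73 = 5256.
φ(521) = 521 − 1 = 520.
φ(149926086) = 1 × 18 × 5256 × 520 = 49196160.

49196160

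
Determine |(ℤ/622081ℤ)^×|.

622081 = 17 · 23 · 37 · 43.
φ(622081) = 622081 · (1 − 1/17) · (1 − 1/23) · (1 − 1/37) · (1 − 1/43)
       = 622081 · 532224/622081 = 532224.

532224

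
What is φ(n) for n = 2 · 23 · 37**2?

φ(2) = 2 − 1 = 1.
φ(23) = 23 − 1 = 22.
φ(37^2) = 37^1·(37−1) = 37·36 = 1332.
Multiply: 1 · 22 · 1332 = 29304.

29304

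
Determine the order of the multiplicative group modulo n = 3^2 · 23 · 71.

φ(3^2) = 3^2 − 3^1 = 9 − 3 = 6.
φ(23) = 23 − 1 = 22.
φ(71) = 71 − 1 = 70.
φ(14697) = 6 × 22 × 70 = 9240.

9240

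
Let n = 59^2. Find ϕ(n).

φ(59^2) = 59^1·(59−1) = 59·58 = 3422.

3422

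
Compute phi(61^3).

φ(61^3) = 61^3 − 61^2 = 226981 − 3721 = 223260.

223260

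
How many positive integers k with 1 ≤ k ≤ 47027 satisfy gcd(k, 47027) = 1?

43200

47027 = 31 · 37 · 41.
φ(47027) = 47027 · (1 − 1/31) · (1 − 1/37) · (1 − 1/41)
       = 47027 · 43200/47027 = 43200.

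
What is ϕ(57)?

36

First factor: 57 = 3 * 19.
φ(3) = 3 − 1 = 2.
φ(19) = 19 − 1 = 18.
Since φ is multiplicative, φ(57) = 2 · 18 = 36.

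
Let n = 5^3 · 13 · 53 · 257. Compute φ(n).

15974400

φ(22134125) = 22134125 · (1 − 1/5) · (1 − 1/13) · (1 − 1/53) · (1 − 1/257)
       = 22134125 · 638976/885365 = 15974400.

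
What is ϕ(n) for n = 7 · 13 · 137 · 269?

2624256

φ(7) = 7 − 1 = 6.
φ(13) = 13 − 1 = 12.
φ(137) = 137 − 1 = 136.
φ(269) = 269 − 1 = 268.
Since φ is multiplicative, φ(3353623) = 6 · 12 · 136 · 268 = 2624256.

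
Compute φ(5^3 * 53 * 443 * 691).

1585896000

φ(5^3) = 5^2·(5−1) = 25·4 = 100.
φ(53) = 53 − 1 = 52.
φ(443) = 443 − 1 = 442.
φ(691) = 691 − 1 = 690.
Since φ is multiplicative, φ(2027998625) = 100 · 52 · 442 · 690 = 1585896000.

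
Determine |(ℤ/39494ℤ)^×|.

15120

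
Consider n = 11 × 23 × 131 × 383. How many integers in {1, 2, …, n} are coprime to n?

10925200

φ(11) = 11 − 1 = 10.
φ(23) = 23 − 1 = 22.
φ(131) = 131 − 1 = 130.
φ(383) = 383 − 1 = 382.
φ(12693769) = 10 × 22 × 130 × 382 = 10925200.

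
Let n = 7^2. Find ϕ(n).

φ(7^2) = 7^1·(7−1) = 7·6 = 42.

42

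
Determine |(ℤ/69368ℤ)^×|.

29568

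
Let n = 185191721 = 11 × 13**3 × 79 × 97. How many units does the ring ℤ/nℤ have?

151856640

φ(185191721) = 185191721 · (1 − 1/11) · (1 − 1/13) · (1 − 1/79) · (1 − 1/97)
       = 185191721 · 898560/1095809 = 151856640.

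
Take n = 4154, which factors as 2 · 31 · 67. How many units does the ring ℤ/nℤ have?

φ(4154) = 4154 · (1 − 1/2) · (1 − 1/31) · (1 − 1/67)
       = 4154 · 1980/4154 = 1980.

1980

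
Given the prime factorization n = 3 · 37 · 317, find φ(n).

22752

φ(3) = 3 − 1 = 2.
φ(37) = 37 − 1 = 36.
φ(317) = 317 − 1 = 316.
Since φ is multiplicative, φ(35187) = 2 · 36 · 316 = 22752.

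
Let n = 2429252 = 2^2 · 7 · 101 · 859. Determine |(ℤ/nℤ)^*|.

φ(2429252) = 2429252 · (1 − 1/2) · (1 − 1/7) · (1 − 1/101) · (1 − 1/859)
       = 2429252 · 514800/1214626 = 1029600.

1029600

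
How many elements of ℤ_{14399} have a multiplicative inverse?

10560

Factor 14399: 14399 = 7 · 11**2 · 17.
φ(7) = 7 − 1 = 6.
φ(11^2) = 11^1·(11−1) = 11·10 = 110.
φ(17) = 17 − 1 = 16.
Since φ is multiplicative, φ(14399) = 6 · 110 · 16 = 10560.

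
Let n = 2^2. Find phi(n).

2

φ(2^2) = 2^2 − 2^1 = 4 − 2 = 2.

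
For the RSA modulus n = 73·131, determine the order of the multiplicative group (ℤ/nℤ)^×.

9360

For distinct primes, φ(pq) = (p−1)(q−1) = 72 × 130 = 9360.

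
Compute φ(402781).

338688

First factor: 402781 = 17 * 19 * 29 * 43.
φ(17) = 17 − 1 = 16.
φ(19) = 19 − 1 = 18.
φ(29) = 29 − 1 = 28.
φ(43) = 43 − 1 = 42.
Since φ is multiplicative, φ(402781) = 16 · 18 · 28 · 42 = 338688.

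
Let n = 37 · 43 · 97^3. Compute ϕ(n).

φ(37) = 37 − 1 = 36.
φ(43) = 43 − 1 = 42.
φ(97^3) = 97^3 − 97^2 = 912673 − 9409 = 903264.
φ(1452062743) = 36 × 42 × 903264 = 1365735168.

1365735168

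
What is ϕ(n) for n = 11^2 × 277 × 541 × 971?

φ(17606848787) = 17606848787 · (1 − 1/11) · (1 − 1/277) · (1 − 1/541) · (1 − 1/971)
       = 17606848787 · 1445688000/1600622617 = 15902568000.

15902568000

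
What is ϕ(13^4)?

26364

φ(13^4) = 13^3·(13−1) = 2197·12 = 26364.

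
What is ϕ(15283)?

First factor: 15283 = 17 * 29 * 31.
φ(17) = 17 − 1 = 16.
φ(29) = 29 − 1 = 28.
φ(31) = 31 − 1 = 30.
φ(15283) = 16 × 28 × 30 = 13440.

13440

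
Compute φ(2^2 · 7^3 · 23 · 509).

φ(16062004) = 16062004 · (1 − 1/2) · (1 − 1/7) · (1 − 1/23) · (1 − 1/509)
       = 16062004 · 67056/163898 = 6571488.

6571488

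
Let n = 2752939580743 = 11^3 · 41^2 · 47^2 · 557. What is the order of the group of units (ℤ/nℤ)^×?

2385391676800

φ(11^3) = 11^2·(11−1) = 121·10 = 1210.
φ(41^2) = 41^1·(41−1) = 41·40 = 1640.
φ(47^2) = 47^1·(47−1) = 47·46 = 2162.
φ(557) = 557 − 1 = 556.
Since φ is multiplicative, φ(2752939580743) = 1210 · 1640 · 2162 · 556 = 2385391676800.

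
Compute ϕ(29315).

Factor 29315: 29315 = 5 × 11 × 13 × 41.
φ(29315) = 29315 · (1 − 1/5) · (1 − 1/11) · (1 − 1/13) · (1 − 1/41)
       = 29315 · 19200/29315 = 19200.

19200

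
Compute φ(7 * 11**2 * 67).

43560

φ(56749) = 56749 · (1 − 1/7) · (1 − 1/11) · (1 − 1/67)
       = 56749 · 3960/5159 = 43560.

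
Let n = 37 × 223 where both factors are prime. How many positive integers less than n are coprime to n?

φ(8251) = 8251 · (1 − 1/37) · (1 − 1/223)
       = 8251 · 7992/8251 = 7992.

7992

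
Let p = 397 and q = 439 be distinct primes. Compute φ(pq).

φ(174283) = 174283 · (1 − 1/397) · (1 − 1/439)
       = 174283 · 173448/174283 = 173448.

173448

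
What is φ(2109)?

Factor 2109: 2109 = 3 × 19 × 37.
φ(2109) = 2109 · (1 − 1/3) · (1 − 1/19) · (1 − 1/37)
       = 2109 · 1296/2109 = 1296.

1296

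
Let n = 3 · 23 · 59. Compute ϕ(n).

2552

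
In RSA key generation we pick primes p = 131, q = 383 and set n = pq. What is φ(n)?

φ(n) = (p − 1)(q − 1) = (131−1)(383−1) = 130·382 = 49660.

49660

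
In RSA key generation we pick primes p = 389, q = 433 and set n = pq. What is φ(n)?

167616

φ(168437) = 168437 · (1 − 1/389) · (1 − 1/433)
       = 168437 · 167616/168437 = 167616.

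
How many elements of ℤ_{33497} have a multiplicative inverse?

30240

33497 = 19 · 41 · 43.
φ(19) = 19 − 1 = 18.
φ(41) = 41 − 1 = 40.
φ(43) = 43 − 1 = 42.
Multiply: 18 · 40 · 42 = 30240.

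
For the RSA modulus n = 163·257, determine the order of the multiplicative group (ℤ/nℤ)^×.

φ(pq) = (p−1)(q−1) = 162 · 256 = 41472.

41472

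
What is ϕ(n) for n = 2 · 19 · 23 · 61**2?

1449360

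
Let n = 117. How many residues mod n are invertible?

117 = 3**2 · 13.
φ(3^2) = 3^2 − 3^1 = 9 − 3 = 6.
φ(13) = 13 − 1 = 12.
Since φ is multiplicative, φ(117) = 6 · 12 = 72.

72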